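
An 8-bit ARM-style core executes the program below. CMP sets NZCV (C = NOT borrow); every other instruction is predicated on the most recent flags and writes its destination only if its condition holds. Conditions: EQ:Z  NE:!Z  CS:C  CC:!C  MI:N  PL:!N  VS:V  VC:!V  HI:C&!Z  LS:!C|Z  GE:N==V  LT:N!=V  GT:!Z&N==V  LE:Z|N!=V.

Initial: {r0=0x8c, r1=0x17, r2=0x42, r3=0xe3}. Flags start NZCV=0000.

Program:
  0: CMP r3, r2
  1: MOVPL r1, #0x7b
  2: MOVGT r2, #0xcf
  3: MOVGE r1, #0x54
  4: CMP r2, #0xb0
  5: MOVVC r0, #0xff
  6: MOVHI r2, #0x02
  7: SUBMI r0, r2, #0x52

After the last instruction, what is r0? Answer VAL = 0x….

0: ✓ CMP  NZCV=1010
1: · MOVPL
2: · MOVGT
3: · MOVGE
4: ✓ CMP  NZCV=1001
5: · MOVVC
6: · MOVHI
7: ✓ SUBMI  r0←0xf0

VAL = 0xf0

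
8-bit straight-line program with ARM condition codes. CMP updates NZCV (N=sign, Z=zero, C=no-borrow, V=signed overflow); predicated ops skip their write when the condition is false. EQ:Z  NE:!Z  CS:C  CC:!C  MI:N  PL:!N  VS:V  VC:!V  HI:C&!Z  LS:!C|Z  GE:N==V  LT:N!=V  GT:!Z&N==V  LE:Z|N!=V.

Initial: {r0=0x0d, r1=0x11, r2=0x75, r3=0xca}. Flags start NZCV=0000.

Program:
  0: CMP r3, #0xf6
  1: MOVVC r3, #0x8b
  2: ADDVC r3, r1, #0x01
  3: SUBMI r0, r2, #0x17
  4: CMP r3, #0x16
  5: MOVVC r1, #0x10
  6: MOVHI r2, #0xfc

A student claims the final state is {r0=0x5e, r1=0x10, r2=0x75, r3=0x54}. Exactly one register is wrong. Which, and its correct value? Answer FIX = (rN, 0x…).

FIX = (r3, 0x12)

0: ✓ CMP  NZCV=1000
1: ✓ MOVVC  r3←0x8b
2: ✓ ADDVC  r3←0x12
3: ✓ SUBMI  r0←0x5e
4: ✓ CMP  NZCV=1000
5: ✓ MOVVC  r1←0x10
6: · MOVHI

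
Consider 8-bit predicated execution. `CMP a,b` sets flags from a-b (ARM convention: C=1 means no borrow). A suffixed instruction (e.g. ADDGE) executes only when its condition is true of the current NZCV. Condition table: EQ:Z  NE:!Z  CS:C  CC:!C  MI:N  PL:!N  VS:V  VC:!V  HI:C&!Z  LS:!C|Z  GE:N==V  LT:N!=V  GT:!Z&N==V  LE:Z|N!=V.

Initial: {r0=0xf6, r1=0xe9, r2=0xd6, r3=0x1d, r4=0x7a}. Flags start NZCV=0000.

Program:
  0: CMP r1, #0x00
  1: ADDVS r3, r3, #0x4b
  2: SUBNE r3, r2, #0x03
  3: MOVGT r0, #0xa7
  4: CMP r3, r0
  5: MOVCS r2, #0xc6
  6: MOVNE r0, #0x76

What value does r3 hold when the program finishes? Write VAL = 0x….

VAL = 0xd3

[0] flags=1010 → (cmp)
[1] flags=1010 VS?F → skip
[2] flags=1010 NE?T → r3=0xd3
[3] flags=1010 GT?F → skip
[4] flags=1000 → (cmp)
[5] flags=1000 CS?F → skip
[6] flags=1000 NE?T → r0=0x76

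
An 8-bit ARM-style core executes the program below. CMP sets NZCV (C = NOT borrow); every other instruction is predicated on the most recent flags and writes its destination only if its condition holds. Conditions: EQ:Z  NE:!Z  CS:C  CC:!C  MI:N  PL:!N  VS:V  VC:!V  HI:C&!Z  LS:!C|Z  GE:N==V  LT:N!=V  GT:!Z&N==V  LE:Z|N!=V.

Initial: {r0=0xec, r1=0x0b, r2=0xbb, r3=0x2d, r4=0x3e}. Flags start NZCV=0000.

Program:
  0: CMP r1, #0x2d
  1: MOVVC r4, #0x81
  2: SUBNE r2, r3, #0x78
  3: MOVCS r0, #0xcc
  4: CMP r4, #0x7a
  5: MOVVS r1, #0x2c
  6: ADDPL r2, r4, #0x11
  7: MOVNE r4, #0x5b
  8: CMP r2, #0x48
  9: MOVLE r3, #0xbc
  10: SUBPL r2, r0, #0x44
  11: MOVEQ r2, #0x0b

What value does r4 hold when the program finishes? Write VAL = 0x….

VAL = 0x5b

0: ✓ CMP  NZCV=1000
1: ✓ MOVVC  r4←0x81
2: ✓ SUBNE  r2←0xb5
3: · MOVCS
4: ✓ CMP  NZCV=0011
5: ✓ MOVVS  r1←0x2c
6: ✓ ADDPL  r2←0x92
7: ✓ MOVNE  r4←0x5b
8: ✓ CMP  NZCV=0011
9: ✓ MOVLE  r3←0xbc
10: ✓ SUBPL  r2←0xa8
11: · MOVEQ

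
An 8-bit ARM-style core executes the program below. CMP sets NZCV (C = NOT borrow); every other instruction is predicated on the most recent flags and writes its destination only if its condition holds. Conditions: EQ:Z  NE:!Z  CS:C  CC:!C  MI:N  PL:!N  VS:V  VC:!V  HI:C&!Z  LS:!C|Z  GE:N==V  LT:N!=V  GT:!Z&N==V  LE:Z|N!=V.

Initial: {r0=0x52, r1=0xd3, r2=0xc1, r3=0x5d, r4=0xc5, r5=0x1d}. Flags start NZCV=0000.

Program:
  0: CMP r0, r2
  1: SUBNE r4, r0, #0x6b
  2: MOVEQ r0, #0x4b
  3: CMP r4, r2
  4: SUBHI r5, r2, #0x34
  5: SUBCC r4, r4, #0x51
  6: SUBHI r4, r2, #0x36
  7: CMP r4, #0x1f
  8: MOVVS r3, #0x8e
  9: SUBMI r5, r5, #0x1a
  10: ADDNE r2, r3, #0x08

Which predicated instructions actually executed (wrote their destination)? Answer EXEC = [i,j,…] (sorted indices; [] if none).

0: ✓ CMP  NZCV=1001
1: ✓ SUBNE  r4←0xe7
2: · MOVEQ
3: ✓ CMP  NZCV=0010
4: ✓ SUBHI  r5←0x8d
5: · SUBCC
6: ✓ SUBHI  r4←0x8b
7: ✓ CMP  NZCV=0011
8: ✓ MOVVS  r3←0x8e
9: · SUBMI
10: ✓ ADDNE  r2←0x96

EXEC = [1,4,6,8,10]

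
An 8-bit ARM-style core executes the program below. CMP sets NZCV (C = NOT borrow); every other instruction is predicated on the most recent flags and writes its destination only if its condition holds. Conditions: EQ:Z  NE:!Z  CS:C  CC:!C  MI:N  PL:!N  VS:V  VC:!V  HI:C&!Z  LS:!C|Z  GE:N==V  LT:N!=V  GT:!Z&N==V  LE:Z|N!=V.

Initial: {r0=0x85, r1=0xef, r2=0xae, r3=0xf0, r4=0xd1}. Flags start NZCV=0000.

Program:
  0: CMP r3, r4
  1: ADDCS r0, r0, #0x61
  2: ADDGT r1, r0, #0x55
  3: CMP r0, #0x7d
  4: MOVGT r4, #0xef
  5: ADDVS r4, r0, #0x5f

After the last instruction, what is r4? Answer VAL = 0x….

[0] flags=0010 → (cmp)
[1] flags=0010 CS?T → r0=0xe6
[2] flags=0010 GT?T → r1=0x3b
[3] flags=0011 → (cmp)
[4] flags=0011 GT?F → skip
[5] flags=0011 VS?T → r4=0x45

VAL = 0x45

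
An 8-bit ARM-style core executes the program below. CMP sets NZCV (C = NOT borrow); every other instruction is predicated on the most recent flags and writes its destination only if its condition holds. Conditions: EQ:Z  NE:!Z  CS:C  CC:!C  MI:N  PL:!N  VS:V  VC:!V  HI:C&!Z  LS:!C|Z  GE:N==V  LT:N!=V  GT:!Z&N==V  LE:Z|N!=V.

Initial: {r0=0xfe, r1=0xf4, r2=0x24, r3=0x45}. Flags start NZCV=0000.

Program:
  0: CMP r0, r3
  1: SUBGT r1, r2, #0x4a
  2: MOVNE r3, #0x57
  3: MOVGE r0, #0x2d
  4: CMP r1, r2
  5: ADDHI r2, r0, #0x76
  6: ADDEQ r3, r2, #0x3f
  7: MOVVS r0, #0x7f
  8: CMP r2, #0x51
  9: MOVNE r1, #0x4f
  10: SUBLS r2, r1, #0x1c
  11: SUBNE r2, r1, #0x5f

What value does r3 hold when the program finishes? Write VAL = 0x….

0: ✓ CMP  NZCV=1010
1: · SUBGT
2: ✓ MOVNE  r3←0x57
3: · MOVGE
4: ✓ CMP  NZCV=1010
5: ✓ ADDHI  r2←0x74
6: · ADDEQ
7: · MOVVS
8: ✓ CMP  NZCV=0010
9: ✓ MOVNE  r1←0x4f
10: · SUBLS
11: ✓ SUBNE  r2←0xf0

VAL = 0x57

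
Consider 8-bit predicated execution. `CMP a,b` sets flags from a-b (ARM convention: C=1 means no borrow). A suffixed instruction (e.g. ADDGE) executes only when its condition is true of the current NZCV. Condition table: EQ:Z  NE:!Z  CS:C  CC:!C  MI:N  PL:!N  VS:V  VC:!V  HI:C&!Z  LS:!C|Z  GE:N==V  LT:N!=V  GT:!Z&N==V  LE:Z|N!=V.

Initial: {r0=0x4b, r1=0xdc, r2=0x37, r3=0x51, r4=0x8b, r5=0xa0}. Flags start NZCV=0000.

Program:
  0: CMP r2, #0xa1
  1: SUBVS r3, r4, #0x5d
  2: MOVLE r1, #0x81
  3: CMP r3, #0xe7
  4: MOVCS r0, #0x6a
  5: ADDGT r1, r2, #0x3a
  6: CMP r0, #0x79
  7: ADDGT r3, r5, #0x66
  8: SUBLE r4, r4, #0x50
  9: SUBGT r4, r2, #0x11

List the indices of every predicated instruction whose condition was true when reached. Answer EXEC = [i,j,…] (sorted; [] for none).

EXEC = [1,5,8]

[0] flags=1001 → (cmp)
[1] flags=1001 VS?T → r3=0x2e
[2] flags=1001 LE?F → skip
[3] flags=0000 → (cmp)
[4] flags=0000 CS?F → skip
[5] flags=0000 GT?T → r1=0x71
[6] flags=1000 → (cmp)
[7] flags=1000 GT?F → skip
[8] flags=1000 LE?T → r4=0x3b
[9] flags=1000 GT?F → skip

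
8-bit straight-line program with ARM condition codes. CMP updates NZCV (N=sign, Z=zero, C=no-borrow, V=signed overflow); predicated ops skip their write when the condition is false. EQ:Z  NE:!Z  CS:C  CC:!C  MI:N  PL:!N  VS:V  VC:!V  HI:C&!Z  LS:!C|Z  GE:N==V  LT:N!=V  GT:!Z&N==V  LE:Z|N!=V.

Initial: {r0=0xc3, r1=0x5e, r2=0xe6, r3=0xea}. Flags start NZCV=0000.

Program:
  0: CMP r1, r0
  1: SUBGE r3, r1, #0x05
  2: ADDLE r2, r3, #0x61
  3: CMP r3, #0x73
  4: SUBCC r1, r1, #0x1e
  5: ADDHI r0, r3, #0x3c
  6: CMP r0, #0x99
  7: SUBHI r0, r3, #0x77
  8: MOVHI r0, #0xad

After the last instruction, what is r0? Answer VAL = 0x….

[0] flags=1001 → (cmp)
[1] flags=1001 GE?T → r3=0x59
[2] flags=1001 LE?F → skip
[3] flags=1000 → (cmp)
[4] flags=1000 CC?T → r1=0x40
[5] flags=1000 HI?F → skip
[6] flags=0010 → (cmp)
[7] flags=0010 HI?T → r0=0xe2
[8] flags=0010 HI?T → r0=0xad

VAL = 0xad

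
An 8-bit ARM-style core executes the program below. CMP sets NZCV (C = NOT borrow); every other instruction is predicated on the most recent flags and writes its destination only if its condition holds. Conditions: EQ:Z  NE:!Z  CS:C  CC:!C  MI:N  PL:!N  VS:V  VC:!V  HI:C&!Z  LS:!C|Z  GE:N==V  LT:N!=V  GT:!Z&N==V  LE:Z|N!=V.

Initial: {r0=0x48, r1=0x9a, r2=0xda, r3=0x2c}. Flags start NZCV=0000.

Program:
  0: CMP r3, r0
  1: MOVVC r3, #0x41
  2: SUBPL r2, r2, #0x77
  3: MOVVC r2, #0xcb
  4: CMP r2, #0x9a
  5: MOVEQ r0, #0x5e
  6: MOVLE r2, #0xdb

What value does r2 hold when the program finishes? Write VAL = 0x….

0: ✓ CMP  NZCV=1000
1: ✓ MOVVC  r3←0x41
2: · SUBPL
3: ✓ MOVVC  r2←0xcb
4: ✓ CMP  NZCV=0010
5: · MOVEQ
6: · MOVLE

VAL = 0xcb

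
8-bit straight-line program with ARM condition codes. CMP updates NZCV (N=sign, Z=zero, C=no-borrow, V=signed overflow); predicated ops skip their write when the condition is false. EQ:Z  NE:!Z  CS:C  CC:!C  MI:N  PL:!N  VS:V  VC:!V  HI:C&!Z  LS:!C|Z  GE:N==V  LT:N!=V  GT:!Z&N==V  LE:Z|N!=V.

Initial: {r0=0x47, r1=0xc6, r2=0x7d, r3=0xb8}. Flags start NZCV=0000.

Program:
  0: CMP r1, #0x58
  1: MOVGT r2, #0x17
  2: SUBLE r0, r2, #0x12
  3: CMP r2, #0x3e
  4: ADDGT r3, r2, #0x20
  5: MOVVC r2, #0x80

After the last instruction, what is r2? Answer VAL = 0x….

[0] flags=0011 → (cmp)
[1] flags=0011 GT?F → skip
[2] flags=0011 LE?T → r0=0x6b
[3] flags=0010 → (cmp)
[4] flags=0010 GT?T → r3=0x9d
[5] flags=0010 VC?T → r2=0x80

VAL = 0x80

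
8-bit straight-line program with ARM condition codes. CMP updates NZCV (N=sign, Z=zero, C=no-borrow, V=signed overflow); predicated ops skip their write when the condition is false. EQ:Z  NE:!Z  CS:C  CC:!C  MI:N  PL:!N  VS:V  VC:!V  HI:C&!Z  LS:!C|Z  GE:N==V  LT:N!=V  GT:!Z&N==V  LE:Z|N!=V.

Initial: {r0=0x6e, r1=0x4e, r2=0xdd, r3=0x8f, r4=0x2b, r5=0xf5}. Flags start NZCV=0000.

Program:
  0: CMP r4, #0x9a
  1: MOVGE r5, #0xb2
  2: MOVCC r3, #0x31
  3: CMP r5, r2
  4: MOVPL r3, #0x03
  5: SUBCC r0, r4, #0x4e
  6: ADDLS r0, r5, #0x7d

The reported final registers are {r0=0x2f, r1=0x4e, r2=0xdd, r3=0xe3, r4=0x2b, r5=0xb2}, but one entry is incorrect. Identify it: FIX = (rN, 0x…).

FIX = (r3, 0x31)

[0] flags=1001 → (cmp)
[1] flags=1001 GE?T → r5=0xb2
[2] flags=1001 CC?T → r3=0x31
[3] flags=1000 → (cmp)
[4] flags=1000 PL?F → skip
[5] flags=1000 CC?T → r0=0xdd
[6] flags=1000 LS?T → r0=0x2f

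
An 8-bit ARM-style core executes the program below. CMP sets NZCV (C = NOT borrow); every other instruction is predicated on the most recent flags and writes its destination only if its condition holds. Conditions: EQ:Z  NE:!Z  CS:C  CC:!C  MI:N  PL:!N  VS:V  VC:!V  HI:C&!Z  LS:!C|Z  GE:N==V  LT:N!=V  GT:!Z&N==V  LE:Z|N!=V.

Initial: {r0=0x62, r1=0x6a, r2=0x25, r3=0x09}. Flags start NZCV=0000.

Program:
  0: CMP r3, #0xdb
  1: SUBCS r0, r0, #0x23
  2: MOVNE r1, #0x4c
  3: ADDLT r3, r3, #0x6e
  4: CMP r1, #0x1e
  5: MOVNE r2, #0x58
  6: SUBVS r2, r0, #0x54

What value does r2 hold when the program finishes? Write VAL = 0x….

0: ✓ CMP  NZCV=0000
1: · SUBCS
2: ✓ MOVNE  r1←0x4c
3: · ADDLT
4: ✓ CMP  NZCV=0010
5: ✓ MOVNE  r2←0x58
6: · SUBVS

VAL = 0x58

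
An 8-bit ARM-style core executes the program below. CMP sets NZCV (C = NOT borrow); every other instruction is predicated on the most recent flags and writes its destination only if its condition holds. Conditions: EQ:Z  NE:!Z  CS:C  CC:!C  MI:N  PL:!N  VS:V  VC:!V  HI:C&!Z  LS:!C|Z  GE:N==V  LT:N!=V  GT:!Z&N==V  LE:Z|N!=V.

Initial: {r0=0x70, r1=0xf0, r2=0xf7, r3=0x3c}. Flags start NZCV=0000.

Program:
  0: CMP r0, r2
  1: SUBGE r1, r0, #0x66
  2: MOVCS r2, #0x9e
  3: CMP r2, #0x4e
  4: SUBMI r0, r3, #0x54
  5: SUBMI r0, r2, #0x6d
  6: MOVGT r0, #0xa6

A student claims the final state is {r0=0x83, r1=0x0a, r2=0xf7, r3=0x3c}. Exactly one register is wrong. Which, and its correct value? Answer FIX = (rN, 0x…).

[0] flags=0000 → (cmp)
[1] flags=0000 GE?T → r1=0x0a
[2] flags=0000 CS?F → skip
[3] flags=1010 → (cmp)
[4] flags=1010 MI?T → r0=0xe8
[5] flags=1010 MI?T → r0=0x8a
[6] flags=1010 GT?F → skip

FIX = (r0, 0x8a)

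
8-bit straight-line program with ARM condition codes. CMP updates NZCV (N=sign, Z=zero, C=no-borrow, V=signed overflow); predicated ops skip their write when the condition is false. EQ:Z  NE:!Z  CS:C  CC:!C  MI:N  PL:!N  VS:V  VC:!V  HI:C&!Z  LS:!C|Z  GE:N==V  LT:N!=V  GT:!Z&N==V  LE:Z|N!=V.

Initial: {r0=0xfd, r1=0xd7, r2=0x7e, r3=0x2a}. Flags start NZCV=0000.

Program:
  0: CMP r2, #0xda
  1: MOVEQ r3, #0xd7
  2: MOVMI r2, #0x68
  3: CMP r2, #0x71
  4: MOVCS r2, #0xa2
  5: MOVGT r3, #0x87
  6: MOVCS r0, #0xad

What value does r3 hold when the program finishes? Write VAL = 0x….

[0] flags=1001 → (cmp)
[1] flags=1001 EQ?F → skip
[2] flags=1001 MI?T → r2=0x68
[3] flags=1000 → (cmp)
[4] flags=1000 CS?F → skip
[5] flags=1000 GT?F → skip
[6] flags=1000 CS?F → skip

VAL = 0x2a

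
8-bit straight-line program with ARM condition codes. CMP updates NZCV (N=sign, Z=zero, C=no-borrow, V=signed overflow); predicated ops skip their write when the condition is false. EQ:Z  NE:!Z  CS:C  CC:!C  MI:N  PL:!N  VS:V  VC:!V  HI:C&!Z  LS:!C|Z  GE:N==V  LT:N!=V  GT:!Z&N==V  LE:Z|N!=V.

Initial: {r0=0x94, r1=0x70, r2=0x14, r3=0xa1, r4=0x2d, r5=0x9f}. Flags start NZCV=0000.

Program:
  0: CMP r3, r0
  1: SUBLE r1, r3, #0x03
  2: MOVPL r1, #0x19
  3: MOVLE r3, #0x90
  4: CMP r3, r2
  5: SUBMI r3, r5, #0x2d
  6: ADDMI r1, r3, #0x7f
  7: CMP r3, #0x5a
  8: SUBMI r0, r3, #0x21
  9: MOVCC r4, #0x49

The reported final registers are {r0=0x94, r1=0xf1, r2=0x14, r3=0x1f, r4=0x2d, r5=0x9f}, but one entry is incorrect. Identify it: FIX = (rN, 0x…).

FIX = (r3, 0x72)

[0] flags=0010 → (cmp)
[1] flags=0010 LE?F → skip
[2] flags=0010 PL?T → r1=0x19
[3] flags=0010 LE?F → skip
[4] flags=1010 → (cmp)
[5] flags=1010 MI?T → r3=0x72
[6] flags=1010 MI?T → r1=0xf1
[7] flags=0010 → (cmp)
[8] flags=0010 MI?F → skip
[9] flags=0010 CC?F → skip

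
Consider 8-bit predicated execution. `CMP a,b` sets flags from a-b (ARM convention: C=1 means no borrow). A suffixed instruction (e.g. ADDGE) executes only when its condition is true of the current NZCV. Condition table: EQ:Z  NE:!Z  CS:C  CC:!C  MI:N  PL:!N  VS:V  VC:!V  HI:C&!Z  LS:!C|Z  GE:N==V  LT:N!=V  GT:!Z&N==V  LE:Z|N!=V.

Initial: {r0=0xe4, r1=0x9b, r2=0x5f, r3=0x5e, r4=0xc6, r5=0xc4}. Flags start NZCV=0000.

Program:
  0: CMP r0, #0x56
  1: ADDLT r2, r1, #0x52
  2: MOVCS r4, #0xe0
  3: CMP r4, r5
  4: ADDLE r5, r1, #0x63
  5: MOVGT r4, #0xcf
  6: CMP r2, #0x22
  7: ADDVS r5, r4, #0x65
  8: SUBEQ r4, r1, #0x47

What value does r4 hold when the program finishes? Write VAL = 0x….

[0] flags=1010 → (cmp)
[1] flags=1010 LT?T → r2=0xed
[2] flags=1010 CS?T → r4=0xe0
[3] flags=0010 → (cmp)
[4] flags=0010 LE?F → skip
[5] flags=0010 GT?T → r4=0xcf
[6] flags=1010 → (cmp)
[7] flags=1010 VS?F → skip
[8] flags=1010 EQ?F → skip

VAL = 0xcf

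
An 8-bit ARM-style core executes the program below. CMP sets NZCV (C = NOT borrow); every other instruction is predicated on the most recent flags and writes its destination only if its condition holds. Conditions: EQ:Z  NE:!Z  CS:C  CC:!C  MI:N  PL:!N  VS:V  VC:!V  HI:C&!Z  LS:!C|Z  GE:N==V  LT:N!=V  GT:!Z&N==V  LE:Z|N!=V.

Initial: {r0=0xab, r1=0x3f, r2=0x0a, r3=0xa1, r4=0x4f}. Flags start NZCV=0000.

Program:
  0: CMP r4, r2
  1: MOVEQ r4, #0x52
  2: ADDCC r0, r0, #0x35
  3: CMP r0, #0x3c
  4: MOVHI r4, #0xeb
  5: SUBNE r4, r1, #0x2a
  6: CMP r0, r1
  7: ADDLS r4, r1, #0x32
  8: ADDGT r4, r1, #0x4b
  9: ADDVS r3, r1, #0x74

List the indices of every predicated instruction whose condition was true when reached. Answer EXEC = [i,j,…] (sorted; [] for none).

[0] flags=0010 → (cmp)
[1] flags=0010 EQ?F → skip
[2] flags=0010 CC?F → skip
[3] flags=0011 → (cmp)
[4] flags=0011 HI?T → r4=0xeb
[5] flags=0011 NE?T → r4=0x15
[6] flags=0011 → (cmp)
[7] flags=0011 LS?F → skip
[8] flags=0011 GT?F → skip
[9] flags=0011 VS?T → r3=0xb3

EXEC = [4,5,9]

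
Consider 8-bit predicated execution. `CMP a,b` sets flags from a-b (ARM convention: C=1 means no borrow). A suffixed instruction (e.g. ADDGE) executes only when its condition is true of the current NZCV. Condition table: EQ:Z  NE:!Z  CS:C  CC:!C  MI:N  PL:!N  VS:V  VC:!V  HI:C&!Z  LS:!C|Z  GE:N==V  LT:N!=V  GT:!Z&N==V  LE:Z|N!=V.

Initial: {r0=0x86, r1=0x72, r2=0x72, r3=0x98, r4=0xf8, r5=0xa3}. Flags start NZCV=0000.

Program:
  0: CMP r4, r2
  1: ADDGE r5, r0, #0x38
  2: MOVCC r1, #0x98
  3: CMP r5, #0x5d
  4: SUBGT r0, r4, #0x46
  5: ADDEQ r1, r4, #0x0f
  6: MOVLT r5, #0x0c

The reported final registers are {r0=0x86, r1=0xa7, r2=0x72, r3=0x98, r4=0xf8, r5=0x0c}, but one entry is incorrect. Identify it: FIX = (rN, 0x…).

[0] flags=1010 → (cmp)
[1] flags=1010 GE?F → skip
[2] flags=1010 CC?F → skip
[3] flags=0011 → (cmp)
[4] flags=0011 GT?F → skip
[5] flags=0011 EQ?F → skip
[6] flags=0011 LT?T → r5=0x0c

FIX = (r1, 0x72)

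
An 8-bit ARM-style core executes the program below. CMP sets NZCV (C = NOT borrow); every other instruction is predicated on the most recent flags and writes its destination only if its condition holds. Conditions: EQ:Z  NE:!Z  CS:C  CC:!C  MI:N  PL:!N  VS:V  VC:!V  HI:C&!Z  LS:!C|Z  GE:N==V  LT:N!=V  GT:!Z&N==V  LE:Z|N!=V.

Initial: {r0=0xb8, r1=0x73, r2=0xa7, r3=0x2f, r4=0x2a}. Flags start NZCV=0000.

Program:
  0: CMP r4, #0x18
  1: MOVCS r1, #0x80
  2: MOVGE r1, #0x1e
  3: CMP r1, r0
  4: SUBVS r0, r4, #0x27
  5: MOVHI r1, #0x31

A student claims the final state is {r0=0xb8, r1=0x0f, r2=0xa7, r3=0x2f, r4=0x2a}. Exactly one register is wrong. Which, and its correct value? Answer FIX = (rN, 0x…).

FIX = (r1, 0x1e)

0: ✓ CMP  NZCV=0010
1: ✓ MOVCS  r1←0x80
2: ✓ MOVGE  r1←0x1e
3: ✓ CMP  NZCV=0000
4: · SUBVS
5: · MOVHI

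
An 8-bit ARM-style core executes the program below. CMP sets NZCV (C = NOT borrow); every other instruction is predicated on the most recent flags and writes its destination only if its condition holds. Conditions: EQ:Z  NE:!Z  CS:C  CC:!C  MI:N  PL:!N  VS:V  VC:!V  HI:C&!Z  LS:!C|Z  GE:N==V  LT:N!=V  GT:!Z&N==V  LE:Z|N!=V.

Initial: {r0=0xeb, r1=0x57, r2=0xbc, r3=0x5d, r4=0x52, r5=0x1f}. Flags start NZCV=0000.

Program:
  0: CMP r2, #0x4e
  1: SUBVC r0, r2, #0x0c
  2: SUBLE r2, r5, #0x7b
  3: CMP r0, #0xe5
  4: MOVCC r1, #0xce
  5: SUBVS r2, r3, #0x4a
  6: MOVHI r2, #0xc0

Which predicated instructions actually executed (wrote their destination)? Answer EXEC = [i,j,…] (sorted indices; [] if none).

EXEC = [2,6]

[0] flags=0011 → (cmp)
[1] flags=0011 VC?F → skip
[2] flags=0011 LE?T → r2=0xa4
[3] flags=0010 → (cmp)
[4] flags=0010 CC?F → skip
[5] flags=0010 VS?F → skip
[6] flags=0010 HI?T → r2=0xc0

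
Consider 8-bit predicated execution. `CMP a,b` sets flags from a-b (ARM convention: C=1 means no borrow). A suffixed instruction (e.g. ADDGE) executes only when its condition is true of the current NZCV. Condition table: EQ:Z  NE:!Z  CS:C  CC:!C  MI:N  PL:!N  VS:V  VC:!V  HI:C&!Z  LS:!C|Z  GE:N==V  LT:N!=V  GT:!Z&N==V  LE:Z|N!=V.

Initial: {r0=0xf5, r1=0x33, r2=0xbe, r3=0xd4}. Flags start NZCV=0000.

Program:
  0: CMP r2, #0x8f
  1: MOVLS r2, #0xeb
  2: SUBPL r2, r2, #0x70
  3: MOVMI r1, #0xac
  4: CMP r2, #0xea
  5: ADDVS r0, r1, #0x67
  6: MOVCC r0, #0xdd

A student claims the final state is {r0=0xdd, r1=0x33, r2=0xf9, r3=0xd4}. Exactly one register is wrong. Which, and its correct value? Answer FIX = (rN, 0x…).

FIX = (r2, 0x4e)

0: ✓ CMP  NZCV=0010
1: · MOVLS
2: ✓ SUBPL  r2←0x4e
3: · MOVMI
4: ✓ CMP  NZCV=0000
5: · ADDVS
6: ✓ MOVCC  r0←0xdd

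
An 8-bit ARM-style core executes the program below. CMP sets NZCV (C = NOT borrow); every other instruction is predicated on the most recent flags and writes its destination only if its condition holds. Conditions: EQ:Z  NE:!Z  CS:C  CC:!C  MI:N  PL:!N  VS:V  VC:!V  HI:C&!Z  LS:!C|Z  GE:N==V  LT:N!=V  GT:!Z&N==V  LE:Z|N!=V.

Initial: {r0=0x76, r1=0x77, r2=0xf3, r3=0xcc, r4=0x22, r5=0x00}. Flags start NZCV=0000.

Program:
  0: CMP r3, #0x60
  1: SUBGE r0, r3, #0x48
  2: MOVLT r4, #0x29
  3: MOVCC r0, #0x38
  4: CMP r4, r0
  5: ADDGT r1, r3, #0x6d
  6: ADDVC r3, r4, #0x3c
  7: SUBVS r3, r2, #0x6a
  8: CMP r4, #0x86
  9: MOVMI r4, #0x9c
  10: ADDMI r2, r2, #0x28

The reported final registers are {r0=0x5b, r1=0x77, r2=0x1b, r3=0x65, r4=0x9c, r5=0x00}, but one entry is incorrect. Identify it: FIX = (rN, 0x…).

FIX = (r0, 0x76)

0: ✓ CMP  NZCV=0011
1: · SUBGE
2: ✓ MOVLT  r4←0x29
3: · MOVCC
4: ✓ CMP  NZCV=1000
5: · ADDGT
6: ✓ ADDVC  r3←0x65
7: · SUBVS
8: ✓ CMP  NZCV=1001
9: ✓ MOVMI  r4←0x9c
10: ✓ ADDMI  r2←0x1b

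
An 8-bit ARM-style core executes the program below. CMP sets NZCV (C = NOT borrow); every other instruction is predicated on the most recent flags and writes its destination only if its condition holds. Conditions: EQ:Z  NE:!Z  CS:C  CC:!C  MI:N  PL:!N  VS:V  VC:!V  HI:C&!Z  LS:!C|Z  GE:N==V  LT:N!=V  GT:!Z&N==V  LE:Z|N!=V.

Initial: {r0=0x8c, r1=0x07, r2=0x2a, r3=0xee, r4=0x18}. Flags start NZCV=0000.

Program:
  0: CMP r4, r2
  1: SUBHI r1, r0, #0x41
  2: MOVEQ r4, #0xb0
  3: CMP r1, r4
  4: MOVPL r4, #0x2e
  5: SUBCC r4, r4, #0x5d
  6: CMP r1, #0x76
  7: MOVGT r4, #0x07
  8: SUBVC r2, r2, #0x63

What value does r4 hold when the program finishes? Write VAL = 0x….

VAL = 0xbb

0: ✓ CMP  NZCV=1000
1: · SUBHI
2: · MOVEQ
3: ✓ CMP  NZCV=1000
4: · MOVPL
5: ✓ SUBCC  r4←0xbb
6: ✓ CMP  NZCV=1000
7: · MOVGT
8: ✓ SUBVC  r2←0xc7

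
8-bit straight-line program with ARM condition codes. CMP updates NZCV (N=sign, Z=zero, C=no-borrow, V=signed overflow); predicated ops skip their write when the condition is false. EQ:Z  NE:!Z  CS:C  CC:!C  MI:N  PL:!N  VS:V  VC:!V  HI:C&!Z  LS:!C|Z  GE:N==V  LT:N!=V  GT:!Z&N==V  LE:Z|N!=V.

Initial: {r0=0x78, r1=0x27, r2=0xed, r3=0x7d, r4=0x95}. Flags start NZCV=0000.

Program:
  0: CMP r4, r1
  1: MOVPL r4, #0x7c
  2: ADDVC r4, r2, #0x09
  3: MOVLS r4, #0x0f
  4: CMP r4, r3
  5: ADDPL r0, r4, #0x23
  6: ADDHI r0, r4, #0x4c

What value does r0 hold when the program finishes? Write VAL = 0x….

VAL = 0x78

0: ✓ CMP  NZCV=0011
1: ✓ MOVPL  r4←0x7c
2: · ADDVC
3: · MOVLS
4: ✓ CMP  NZCV=1000
5: · ADDPL
6: · ADDHI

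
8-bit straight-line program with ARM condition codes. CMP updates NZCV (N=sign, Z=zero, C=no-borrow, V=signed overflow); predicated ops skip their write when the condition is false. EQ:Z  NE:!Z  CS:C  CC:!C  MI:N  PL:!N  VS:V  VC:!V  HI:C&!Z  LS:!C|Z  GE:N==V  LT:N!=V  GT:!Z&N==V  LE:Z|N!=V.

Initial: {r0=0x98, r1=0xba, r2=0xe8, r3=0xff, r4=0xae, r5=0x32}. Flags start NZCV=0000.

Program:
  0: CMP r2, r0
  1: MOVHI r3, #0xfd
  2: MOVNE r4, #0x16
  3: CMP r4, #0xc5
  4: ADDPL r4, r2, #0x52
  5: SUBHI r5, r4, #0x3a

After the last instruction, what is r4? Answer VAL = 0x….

0: ✓ CMP  NZCV=0010
1: ✓ MOVHI  r3←0xfd
2: ✓ MOVNE  r4←0x16
3: ✓ CMP  NZCV=0000
4: ✓ ADDPL  r4←0x3a
5: · SUBHI

VAL = 0x3a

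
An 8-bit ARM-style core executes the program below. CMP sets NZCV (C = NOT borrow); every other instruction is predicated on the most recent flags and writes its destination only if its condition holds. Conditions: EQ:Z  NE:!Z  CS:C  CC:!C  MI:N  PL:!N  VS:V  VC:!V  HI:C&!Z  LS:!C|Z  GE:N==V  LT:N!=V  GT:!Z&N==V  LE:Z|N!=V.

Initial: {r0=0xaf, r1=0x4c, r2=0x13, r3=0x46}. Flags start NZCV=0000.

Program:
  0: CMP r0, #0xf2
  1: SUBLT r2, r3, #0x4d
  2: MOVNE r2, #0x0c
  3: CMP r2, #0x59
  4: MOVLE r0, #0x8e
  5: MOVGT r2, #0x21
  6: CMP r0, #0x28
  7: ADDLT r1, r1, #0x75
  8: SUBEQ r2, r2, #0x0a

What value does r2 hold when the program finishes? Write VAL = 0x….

[0] flags=1000 → (cmp)
[1] flags=1000 LT?T → r2=0xf9
[2] flags=1000 NE?T → r2=0x0c
[3] flags=1000 → (cmp)
[4] flags=1000 LE?T → r0=0x8e
[5] flags=1000 GT?F → skip
[6] flags=0011 → (cmp)
[7] flags=0011 LT?T → r1=0xc1
[8] flags=0011 EQ?F → skip

VAL = 0x0c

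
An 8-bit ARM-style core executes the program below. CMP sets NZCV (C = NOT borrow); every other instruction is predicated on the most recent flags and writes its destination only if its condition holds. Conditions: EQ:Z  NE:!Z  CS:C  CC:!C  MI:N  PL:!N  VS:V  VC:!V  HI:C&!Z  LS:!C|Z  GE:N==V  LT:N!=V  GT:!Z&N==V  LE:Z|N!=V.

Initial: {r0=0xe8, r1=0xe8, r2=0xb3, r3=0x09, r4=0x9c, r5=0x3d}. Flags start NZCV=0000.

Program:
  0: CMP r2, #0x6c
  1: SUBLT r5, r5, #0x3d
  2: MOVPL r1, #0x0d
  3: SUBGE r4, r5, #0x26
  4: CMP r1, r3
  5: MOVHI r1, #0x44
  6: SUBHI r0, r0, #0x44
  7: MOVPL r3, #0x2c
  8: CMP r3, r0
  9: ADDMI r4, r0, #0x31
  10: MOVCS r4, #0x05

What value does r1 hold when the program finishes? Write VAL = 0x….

0: ✓ CMP  NZCV=0011
1: ✓ SUBLT  r5←0x00
2: ✓ MOVPL  r1←0x0d
3: · SUBGE
4: ✓ CMP  NZCV=0010
5: ✓ MOVHI  r1←0x44
6: ✓ SUBHI  r0←0xa4
7: ✓ MOVPL  r3←0x2c
8: ✓ CMP  NZCV=1001
9: ✓ ADDMI  r4←0xd5
10: · MOVCS

VAL = 0x44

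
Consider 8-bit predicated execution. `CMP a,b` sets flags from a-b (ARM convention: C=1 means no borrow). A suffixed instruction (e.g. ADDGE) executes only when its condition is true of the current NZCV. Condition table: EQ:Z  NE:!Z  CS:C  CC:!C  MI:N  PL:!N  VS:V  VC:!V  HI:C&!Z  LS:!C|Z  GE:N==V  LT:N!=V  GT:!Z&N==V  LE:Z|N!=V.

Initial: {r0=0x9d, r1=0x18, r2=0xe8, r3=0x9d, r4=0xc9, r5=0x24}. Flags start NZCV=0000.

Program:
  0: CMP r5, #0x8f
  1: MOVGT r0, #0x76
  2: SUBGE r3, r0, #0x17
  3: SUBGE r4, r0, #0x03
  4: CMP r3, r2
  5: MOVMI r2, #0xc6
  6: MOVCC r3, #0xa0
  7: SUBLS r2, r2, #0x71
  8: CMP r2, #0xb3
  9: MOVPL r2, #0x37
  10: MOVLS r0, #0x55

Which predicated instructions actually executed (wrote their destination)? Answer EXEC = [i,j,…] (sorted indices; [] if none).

EXEC = [1,2,3,6,7,10]

[0] flags=1001 → (cmp)
[1] flags=1001 GT?T → r0=0x76
[2] flags=1001 GE?T → r3=0x5f
[3] flags=1001 GE?T → r4=0x73
[4] flags=0000 → (cmp)
[5] flags=0000 MI?F → skip
[6] flags=0000 CC?T → r3=0xa0
[7] flags=0000 LS?T → r2=0x77
[8] flags=1001 → (cmp)
[9] flags=1001 PL?F → skip
[10] flags=1001 LS?T → r0=0x55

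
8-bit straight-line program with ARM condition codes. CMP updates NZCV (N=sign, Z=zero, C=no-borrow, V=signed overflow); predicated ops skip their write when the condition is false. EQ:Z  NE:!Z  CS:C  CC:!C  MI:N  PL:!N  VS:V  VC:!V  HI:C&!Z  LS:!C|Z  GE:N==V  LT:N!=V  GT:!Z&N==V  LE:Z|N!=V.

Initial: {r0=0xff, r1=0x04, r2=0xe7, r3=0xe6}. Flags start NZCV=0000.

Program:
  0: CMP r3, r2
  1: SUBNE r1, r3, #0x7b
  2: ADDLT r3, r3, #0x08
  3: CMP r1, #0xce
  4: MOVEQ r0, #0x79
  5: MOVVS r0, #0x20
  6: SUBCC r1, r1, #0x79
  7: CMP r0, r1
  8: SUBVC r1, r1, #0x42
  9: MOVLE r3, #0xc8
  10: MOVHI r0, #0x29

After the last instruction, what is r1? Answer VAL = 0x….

VAL = 0xb0

[0] flags=1000 → (cmp)
[1] flags=1000 NE?T → r1=0x6b
[2] flags=1000 LT?T → r3=0xee
[3] flags=1001 → (cmp)
[4] flags=1001 EQ?F → skip
[5] flags=1001 VS?T → r0=0x20
[6] flags=1001 CC?T → r1=0xf2
[7] flags=0000 → (cmp)
[8] flags=0000 VC?T → r1=0xb0
[9] flags=0000 LE?F → skip
[10] flags=0000 HI?F → skip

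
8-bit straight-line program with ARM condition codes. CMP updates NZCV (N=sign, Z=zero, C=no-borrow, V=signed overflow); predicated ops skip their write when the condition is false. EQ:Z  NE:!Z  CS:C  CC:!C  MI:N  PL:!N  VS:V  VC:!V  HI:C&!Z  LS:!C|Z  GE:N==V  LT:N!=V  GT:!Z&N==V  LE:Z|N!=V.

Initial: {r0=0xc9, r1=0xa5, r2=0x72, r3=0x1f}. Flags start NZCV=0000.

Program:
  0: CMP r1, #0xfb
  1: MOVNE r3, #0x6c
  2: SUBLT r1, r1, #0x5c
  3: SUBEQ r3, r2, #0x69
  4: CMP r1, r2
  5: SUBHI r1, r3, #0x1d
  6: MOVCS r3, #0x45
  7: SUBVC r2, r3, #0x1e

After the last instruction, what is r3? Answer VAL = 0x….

0: ✓ CMP  NZCV=1000
1: ✓ MOVNE  r3←0x6c
2: ✓ SUBLT  r1←0x49
3: · SUBEQ
4: ✓ CMP  NZCV=1000
5: · SUBHI
6: · MOVCS
7: ✓ SUBVC  r2←0x4e

VAL = 0x6c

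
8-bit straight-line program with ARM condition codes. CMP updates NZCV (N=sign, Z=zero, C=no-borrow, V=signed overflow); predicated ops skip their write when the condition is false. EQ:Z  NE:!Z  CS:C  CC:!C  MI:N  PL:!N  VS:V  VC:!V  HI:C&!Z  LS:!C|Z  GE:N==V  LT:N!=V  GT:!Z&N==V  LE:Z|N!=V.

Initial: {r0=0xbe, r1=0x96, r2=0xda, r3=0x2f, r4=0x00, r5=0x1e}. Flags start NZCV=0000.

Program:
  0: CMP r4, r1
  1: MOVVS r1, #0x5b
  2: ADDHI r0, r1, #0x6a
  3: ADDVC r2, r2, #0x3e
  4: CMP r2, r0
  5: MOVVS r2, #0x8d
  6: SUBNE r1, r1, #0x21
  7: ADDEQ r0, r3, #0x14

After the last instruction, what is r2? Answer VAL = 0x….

VAL = 0x18

0: ✓ CMP  NZCV=0000
1: · MOVVS
2: · ADDHI
3: ✓ ADDVC  r2←0x18
4: ✓ CMP  NZCV=0000
5: · MOVVS
6: ✓ SUBNE  r1←0x75
7: · ADDEQ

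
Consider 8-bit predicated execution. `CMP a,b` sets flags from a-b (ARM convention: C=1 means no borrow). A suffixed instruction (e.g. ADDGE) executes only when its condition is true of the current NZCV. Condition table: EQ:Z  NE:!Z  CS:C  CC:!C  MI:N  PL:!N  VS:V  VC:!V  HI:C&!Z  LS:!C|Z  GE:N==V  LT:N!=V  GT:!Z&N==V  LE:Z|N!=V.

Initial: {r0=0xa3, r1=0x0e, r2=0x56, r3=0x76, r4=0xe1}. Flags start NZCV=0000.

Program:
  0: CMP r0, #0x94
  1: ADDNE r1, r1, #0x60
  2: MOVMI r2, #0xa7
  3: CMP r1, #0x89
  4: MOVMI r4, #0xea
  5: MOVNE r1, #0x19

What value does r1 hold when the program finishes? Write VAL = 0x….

VAL = 0x19

0: ✓ CMP  NZCV=0010
1: ✓ ADDNE  r1←0x6e
2: · MOVMI
3: ✓ CMP  NZCV=1001
4: ✓ MOVMI  r4←0xea
5: ✓ MOVNE  r1←0x19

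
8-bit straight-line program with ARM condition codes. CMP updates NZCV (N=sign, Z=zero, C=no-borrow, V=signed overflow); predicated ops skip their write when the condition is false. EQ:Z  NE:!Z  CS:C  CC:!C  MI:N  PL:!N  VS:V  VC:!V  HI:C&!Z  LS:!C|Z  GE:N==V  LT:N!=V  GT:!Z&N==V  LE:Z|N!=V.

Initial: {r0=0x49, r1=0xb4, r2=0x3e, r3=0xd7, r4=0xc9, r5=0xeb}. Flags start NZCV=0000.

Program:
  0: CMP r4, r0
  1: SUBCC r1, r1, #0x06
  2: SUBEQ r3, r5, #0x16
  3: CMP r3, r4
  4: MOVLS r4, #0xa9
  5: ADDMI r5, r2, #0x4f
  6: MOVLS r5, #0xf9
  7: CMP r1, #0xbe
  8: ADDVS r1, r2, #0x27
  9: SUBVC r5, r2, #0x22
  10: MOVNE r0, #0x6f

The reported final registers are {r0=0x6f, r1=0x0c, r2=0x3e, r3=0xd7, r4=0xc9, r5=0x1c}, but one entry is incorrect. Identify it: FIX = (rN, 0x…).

[0] flags=1010 → (cmp)
[1] flags=1010 CC?F → skip
[2] flags=1010 EQ?F → skip
[3] flags=0010 → (cmp)
[4] flags=0010 LS?F → skip
[5] flags=0010 MI?F → skip
[6] flags=0010 LS?F → skip
[7] flags=1000 → (cmp)
[8] flags=1000 VS?F → skip
[9] flags=1000 VC?T → r5=0x1c
[10] flags=1000 NE?T → r0=0x6f

FIX = (r1, 0xb4)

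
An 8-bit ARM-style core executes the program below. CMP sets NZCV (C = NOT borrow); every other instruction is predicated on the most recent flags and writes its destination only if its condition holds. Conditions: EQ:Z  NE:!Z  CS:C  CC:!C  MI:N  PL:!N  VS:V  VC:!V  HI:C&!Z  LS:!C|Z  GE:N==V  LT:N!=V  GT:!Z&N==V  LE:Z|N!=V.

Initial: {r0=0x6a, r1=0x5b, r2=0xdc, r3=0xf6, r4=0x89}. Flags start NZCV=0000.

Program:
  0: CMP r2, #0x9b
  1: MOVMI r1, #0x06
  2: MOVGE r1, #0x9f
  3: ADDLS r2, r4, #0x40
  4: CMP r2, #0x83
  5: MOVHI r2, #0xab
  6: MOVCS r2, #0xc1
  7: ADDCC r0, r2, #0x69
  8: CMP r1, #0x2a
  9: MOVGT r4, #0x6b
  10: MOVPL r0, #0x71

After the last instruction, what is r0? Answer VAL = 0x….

0: ✓ CMP  NZCV=0010
1: · MOVMI
2: ✓ MOVGE  r1←0x9f
3: · ADDLS
4: ✓ CMP  NZCV=0010
5: ✓ MOVHI  r2←0xab
6: ✓ MOVCS  r2←0xc1
7: · ADDCC
8: ✓ CMP  NZCV=0011
9: · MOVGT
10: ✓ MOVPL  r0←0x71

VAL = 0x71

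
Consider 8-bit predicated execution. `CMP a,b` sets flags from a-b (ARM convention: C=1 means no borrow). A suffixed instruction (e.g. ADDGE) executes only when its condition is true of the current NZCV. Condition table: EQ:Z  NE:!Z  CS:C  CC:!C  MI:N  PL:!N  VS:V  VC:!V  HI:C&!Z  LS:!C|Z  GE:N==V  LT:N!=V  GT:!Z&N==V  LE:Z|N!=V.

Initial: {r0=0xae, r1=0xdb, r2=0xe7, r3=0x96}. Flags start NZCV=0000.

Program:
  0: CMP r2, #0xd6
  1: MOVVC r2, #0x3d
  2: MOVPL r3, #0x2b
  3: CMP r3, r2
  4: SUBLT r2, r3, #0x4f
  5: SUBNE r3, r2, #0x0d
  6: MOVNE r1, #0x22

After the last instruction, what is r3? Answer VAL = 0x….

VAL = 0xcf

0: ✓ CMP  NZCV=0010
1: ✓ MOVVC  r2←0x3d
2: ✓ MOVPL  r3←0x2b
3: ✓ CMP  NZCV=1000
4: ✓ SUBLT  r2←0xdc
5: ✓ SUBNE  r3←0xcf
6: ✓ MOVNE  r1←0x22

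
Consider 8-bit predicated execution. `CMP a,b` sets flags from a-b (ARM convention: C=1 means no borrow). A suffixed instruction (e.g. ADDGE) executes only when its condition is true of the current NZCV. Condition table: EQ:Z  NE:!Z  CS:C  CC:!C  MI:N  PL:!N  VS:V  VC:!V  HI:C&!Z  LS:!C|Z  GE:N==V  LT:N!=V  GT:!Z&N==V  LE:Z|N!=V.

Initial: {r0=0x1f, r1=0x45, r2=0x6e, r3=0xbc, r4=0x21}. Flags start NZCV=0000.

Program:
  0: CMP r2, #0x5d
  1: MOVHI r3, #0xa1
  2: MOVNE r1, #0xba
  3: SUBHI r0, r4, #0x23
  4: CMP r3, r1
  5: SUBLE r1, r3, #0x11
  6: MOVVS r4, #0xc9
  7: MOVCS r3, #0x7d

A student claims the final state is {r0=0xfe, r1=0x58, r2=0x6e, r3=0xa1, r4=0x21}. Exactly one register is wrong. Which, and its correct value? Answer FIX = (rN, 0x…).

0: ✓ CMP  NZCV=0010
1: ✓ MOVHI  r3←0xa1
2: ✓ MOVNE  r1←0xba
3: ✓ SUBHI  r0←0xfe
4: ✓ CMP  NZCV=1000
5: ✓ SUBLE  r1←0x90
6: · MOVVS
7: · MOVCS

FIX = (r1, 0x90)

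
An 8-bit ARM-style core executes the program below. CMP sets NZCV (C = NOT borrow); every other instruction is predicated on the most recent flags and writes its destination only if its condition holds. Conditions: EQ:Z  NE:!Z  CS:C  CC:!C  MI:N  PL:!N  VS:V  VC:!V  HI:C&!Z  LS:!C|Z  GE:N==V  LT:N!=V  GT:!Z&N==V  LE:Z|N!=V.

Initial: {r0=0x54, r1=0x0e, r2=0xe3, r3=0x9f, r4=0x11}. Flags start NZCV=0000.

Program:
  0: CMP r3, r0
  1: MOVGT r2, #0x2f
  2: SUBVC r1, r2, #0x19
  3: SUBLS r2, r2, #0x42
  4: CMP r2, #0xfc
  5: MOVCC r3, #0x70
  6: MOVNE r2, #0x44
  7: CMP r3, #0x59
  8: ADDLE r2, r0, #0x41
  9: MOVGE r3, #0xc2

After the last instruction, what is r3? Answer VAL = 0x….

[0] flags=0011 → (cmp)
[1] flags=0011 GT?F → skip
[2] flags=0011 VC?F → skip
[3] flags=0011 LS?F → skip
[4] flags=1000 → (cmp)
[5] flags=1000 CC?T → r3=0x70
[6] flags=1000 NE?T → r2=0x44
[7] flags=0010 → (cmp)
[8] flags=0010 LE?F → skip
[9] flags=0010 GE?T → r3=0xc2

VAL = 0xc2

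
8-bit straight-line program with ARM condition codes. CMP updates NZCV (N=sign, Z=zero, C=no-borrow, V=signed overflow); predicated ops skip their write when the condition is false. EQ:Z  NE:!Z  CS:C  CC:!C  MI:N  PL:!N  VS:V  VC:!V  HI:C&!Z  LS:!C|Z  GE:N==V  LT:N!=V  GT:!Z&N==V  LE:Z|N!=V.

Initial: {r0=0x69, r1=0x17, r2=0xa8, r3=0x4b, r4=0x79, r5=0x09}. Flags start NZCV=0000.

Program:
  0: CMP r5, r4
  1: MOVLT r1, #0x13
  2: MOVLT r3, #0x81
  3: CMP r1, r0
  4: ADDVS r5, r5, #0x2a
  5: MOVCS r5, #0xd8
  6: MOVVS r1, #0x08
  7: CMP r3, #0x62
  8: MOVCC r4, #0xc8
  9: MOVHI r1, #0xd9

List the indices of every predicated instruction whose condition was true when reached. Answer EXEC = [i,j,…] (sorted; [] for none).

[0] flags=1000 → (cmp)
[1] flags=1000 LT?T → r1=0x13
[2] flags=1000 LT?T → r3=0x81
[3] flags=1000 → (cmp)
[4] flags=1000 VS?F → skip
[5] flags=1000 CS?F → skip
[6] flags=1000 VS?F → skip
[7] flags=0011 → (cmp)
[8] flags=0011 CC?F → skip
[9] flags=0011 HI?T → r1=0xd9

EXEC = [1,2,9]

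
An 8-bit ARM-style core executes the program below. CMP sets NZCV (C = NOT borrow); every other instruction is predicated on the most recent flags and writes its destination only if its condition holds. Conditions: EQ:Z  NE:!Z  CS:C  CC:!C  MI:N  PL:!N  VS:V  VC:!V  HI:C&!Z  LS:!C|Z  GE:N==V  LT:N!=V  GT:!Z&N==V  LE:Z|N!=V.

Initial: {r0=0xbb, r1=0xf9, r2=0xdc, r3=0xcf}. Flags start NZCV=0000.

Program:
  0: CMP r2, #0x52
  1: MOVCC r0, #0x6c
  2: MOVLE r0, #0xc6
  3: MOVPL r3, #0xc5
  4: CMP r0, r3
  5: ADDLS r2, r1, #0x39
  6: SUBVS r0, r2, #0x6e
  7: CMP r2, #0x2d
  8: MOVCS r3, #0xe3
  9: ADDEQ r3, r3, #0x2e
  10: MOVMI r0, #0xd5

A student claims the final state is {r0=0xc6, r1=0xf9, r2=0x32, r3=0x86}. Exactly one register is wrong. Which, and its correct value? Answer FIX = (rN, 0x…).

[0] flags=1010 → (cmp)
[1] flags=1010 CC?F → skip
[2] flags=1010 LE?T → r0=0xc6
[3] flags=1010 PL?F → skip
[4] flags=1000 → (cmp)
[5] flags=1000 LS?T → r2=0x32
[6] flags=1000 VS?F → skip
[7] flags=0010 → (cmp)
[8] flags=0010 CS?T → r3=0xe3
[9] flags=0010 EQ?F → skip
[10] flags=0010 MI?F → skip

FIX = (r3, 0xe3)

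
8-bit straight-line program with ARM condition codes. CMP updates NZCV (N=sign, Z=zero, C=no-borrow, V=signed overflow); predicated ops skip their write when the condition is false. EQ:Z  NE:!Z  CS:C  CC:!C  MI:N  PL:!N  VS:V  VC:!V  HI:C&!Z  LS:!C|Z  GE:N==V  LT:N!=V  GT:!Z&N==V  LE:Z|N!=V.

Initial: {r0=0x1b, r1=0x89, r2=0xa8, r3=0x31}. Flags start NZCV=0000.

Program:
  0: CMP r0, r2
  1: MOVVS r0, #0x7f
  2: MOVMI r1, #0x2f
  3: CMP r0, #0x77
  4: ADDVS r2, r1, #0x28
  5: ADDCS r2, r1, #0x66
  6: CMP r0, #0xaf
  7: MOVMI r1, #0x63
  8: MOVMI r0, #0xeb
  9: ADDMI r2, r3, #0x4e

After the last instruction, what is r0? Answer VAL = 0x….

0: ✓ CMP  NZCV=0000
1: · MOVVS
2: · MOVMI
3: ✓ CMP  NZCV=1000
4: · ADDVS
5: · ADDCS
6: ✓ CMP  NZCV=0000
7: · MOVMI
8: · MOVMI
9: · ADDMI

VAL = 0x1b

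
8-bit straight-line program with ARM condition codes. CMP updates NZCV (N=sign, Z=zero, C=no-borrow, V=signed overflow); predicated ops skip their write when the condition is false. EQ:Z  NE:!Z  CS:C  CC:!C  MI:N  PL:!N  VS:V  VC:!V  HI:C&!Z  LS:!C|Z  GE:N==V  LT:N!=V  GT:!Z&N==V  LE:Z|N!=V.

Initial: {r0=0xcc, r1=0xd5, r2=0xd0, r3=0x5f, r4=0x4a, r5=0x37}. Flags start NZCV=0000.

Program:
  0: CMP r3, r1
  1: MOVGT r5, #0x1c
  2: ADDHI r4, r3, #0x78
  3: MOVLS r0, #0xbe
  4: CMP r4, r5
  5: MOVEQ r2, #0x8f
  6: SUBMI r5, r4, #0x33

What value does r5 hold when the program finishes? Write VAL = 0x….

VAL = 0x1c

0: ✓ CMP  NZCV=1001
1: ✓ MOVGT  r5←0x1c
2: · ADDHI
3: ✓ MOVLS  r0←0xbe
4: ✓ CMP  NZCV=0010
5: · MOVEQ
6: · SUBMI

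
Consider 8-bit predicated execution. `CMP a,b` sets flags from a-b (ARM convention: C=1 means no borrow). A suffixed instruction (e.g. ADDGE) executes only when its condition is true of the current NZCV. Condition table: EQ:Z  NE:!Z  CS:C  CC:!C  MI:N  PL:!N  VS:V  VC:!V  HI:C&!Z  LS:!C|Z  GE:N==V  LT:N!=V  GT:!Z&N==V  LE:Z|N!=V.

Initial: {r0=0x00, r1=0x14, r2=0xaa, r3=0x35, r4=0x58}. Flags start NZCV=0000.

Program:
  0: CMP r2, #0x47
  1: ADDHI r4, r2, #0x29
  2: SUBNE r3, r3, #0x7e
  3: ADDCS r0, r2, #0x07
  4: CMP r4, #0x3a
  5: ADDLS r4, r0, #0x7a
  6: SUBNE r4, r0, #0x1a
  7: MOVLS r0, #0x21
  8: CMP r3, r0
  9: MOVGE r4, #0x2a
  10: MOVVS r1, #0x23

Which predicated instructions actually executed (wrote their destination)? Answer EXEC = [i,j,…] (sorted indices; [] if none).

EXEC = [1,2,3,6,9]

[0] flags=0011 → (cmp)
[1] flags=0011 HI?T → r4=0xd3
[2] flags=0011 NE?T → r3=0xb7
[3] flags=0011 CS?T → r0=0xb1
[4] flags=1010 → (cmp)
[5] flags=1010 LS?F → skip
[6] flags=1010 NE?T → r4=0x97
[7] flags=1010 LS?F → skip
[8] flags=0010 → (cmp)
[9] flags=0010 GE?T → r4=0x2a
[10] flags=0010 VS?F → skip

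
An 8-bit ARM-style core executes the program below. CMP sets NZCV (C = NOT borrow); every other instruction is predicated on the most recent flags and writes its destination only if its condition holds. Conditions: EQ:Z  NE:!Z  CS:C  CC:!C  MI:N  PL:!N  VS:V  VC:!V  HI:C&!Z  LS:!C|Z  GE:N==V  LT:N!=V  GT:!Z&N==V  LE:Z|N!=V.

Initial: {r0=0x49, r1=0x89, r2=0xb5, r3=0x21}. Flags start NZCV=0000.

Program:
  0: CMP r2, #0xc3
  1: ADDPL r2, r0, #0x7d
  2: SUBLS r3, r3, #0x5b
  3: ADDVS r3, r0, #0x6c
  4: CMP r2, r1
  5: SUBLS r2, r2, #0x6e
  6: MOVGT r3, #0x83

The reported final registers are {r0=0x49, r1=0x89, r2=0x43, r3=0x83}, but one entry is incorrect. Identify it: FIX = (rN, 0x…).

[0] flags=1000 → (cmp)
[1] flags=1000 PL?F → skip
[2] flags=1000 LS?T → r3=0xc6
[3] flags=1000 VS?F → skip
[4] flags=0010 → (cmp)
[5] flags=0010 LS?F → skip
[6] flags=0010 GT?T → r3=0x83

FIX = (r2, 0xb5)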